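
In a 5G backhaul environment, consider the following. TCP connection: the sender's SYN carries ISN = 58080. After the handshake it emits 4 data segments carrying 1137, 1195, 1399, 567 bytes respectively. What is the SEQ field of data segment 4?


The SYN occupies sequence number ISN = 58080, so the first data byte is ISN + 1 = 58081.
SEQ of data segment i = (ISN + 1) + sum of payload sizes of segments 1..i-1.
Segment 1: SEQ = 58081, payload = 1137 bytes
Segment 2: SEQ = 59218, payload = 1195 bytes
Segment 3: SEQ = 60413, payload = 1399 bytes
Segment 4: SEQ = 61812, payload = 567 bytes
SEQ of segment 4 = 58081 + 1137 + 1195 + 1399 = 61812

61812


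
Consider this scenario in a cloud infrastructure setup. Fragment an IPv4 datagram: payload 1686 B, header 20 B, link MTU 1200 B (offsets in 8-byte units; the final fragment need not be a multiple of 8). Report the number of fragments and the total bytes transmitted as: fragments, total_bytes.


Max data per non-final fragment = floor((MTU - header)/8)*8 = floor((1200 - 20)/8)*8 = floor(1180/8)*8 = 1176 B
Final fragment needs no 8-byte alignment: it can carry up to MTU - header = 1180 B
Non-final fragments needed = ceil((payload - 1180) / 1176) = ceil(506/1176) = ceil(0.4303) = 1
Number of fragments = 1 + 1 = 2
Fragment sizes (data): 1 * 1176 B + 510 B (last, 510 <= 1180 OK)
Total bytes sent = payload + n_frags * header = 1686 + 2*20 = 1686 + 40 = 1726 B

2, 1726


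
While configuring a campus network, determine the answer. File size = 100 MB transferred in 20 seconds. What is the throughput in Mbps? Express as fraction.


Given: file = 100 MB, time = 20 s
File in Mb = 100 * 8 = 800 Mb
Throughput = 800 / 20 Mbps
Throughput = 40 Mbps

40


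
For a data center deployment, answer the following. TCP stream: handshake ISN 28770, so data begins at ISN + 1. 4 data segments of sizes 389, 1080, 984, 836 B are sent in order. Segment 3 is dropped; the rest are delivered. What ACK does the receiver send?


SYN uses sequence number 28770; first data byte = ISN + 1 = 28771.
Segment 1: SEQ = 28771, len = 389 B, covers [28771, 29159]
Segment 2: SEQ = 29160, len = 1080 B, covers [29160, 30239]
Segment 3: SEQ = 30240, len = 984 B, covers [30240, 31223] [LOST]
Segment 4: SEQ = 31224, len = 836 B, covers [31224, 32059]
In-order data received: bytes [28771, 30239] (segments 1..2).
Segment 3 missing -> gap begins at byte 30240; later segments buffered out of order.
Cumulative ACK = next expected in-order byte = 28771 + 389 + 1080 = 30240

30240


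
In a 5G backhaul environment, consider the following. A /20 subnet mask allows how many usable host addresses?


Given: subnet mask /20
Host bits = 32 - 20 = 12
Total addresses = 2^12 = 4096
Usable hosts = 4096 - 2 (network + broadcast) = 4094

4094


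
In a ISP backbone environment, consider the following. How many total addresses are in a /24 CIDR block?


Given: CIDR prefix /24
Host bits = 32 - 24 = 8
Total addresses = 2^8 = 256

256


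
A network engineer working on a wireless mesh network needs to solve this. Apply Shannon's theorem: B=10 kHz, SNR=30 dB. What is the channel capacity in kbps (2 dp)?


Given: B = 10 kHz, SNR = 30 dB
SNR linear = 10^(30/10) = 1000
1 + SNR = 1001
log2(1001) = 9.9672262588
C = 10 * 1000 * 9.9672262588 = 99672.2626 bps
C = 99.672263 kbps -> 99.67 kbps (2 dp)

99.67


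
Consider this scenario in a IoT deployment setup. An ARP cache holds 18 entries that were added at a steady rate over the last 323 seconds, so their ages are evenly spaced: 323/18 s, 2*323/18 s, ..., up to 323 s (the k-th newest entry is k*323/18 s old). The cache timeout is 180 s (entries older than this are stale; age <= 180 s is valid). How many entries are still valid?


Ages are k * 323/18 s for k = 1..18 (spacing = 17.9444 s).
Entry k is valid iff k * 323/18 <= 180 iff k <= 18 * 180 / 323 = 10.0310
n_valid = floor(10.0310) = 10
(n_stale = 18 - 10 = 8)

10


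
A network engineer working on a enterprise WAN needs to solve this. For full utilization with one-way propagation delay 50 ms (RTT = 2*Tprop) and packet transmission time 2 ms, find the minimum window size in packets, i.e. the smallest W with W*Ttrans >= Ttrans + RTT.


Given: Ttrans = 2 ms, RTT = 100 ms (= 2 * Tprop, Tprop = 50 ms)
Time until first ACK returns = Ttrans + RTT = 2 + 100 = 102 ms
Need W * Ttrans >= Ttrans + RTT  ->  W >= (Ttrans + RTT) / Ttrans
(Ttrans + RTT) / Ttrans = 102 / 2 = 51
W_min = ceil(51) = 51

51


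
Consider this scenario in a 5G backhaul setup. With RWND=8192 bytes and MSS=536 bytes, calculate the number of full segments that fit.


Given: RWND = 8192 bytes, MSS = 536 bytes
Full segments = floor(RWND / MSS)
Full segments = floor(8192 / 536)
Full segments = floor(15.2836) = 15

15


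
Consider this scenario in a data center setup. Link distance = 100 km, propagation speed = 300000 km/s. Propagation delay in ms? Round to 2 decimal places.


Given: distance = 100 km, speed = 300000 km/s
Delay = distance / speed = 100 / 300000 seconds
Delay in ms = 100 * 1000 / 300000
Delay = 0.3333 ms
Rounded to 2 dp = 0.33 ms

0.33


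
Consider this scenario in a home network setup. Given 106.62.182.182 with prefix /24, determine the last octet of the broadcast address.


Given: IP = 106.62.182.182, prefix = /24
Host bits = 32 - 24 = 8
Network last octet = 182 AND mask = 0
Host part size = 2^8 - 1 = 255
Broadcast last octet = 0 OR 255 = 255

255


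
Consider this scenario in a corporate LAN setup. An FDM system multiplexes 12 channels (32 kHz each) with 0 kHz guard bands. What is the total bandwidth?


Given: 12 channels, 32 kHz each, guard = 0 kHz
Channel bandwidth = 12 * 32 = 384 kHz
Guard bands = 11 gaps * 0 kHz = 0 kHz
Total = 384 + 0 = 384 kHz

384


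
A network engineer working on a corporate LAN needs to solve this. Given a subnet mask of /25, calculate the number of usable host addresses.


Given: subnet mask /25
Host bits = 32 - 25 = 7
Total addresses = 2^7 = 128
Usable hosts = 128 - 2 (network + broadcast) = 126

126


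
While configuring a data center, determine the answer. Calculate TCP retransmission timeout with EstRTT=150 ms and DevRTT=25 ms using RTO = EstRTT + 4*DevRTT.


Given: EstRTT = 150 ms, DevRTT = 25 ms
Timeout = EstRTT + 4 * DevRTT
4 * DevRTT = 4 * 25 = 100
Timeout = 150 + 100 = 250 ms

250


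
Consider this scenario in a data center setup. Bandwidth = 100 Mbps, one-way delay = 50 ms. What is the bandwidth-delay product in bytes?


Given: bandwidth = 100 Mbps, delay = 50 ms
BDP in bits = 100 * 10^6 * 50 / 1000
BDP in bits = 5000000
BDP in bytes = 5000000 / 8 = 625000

625000


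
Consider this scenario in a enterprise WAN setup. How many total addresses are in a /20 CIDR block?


Given: CIDR prefix /20
Host bits = 32 - 20 = 12
Total addresses = 2^12 = 4096

4096


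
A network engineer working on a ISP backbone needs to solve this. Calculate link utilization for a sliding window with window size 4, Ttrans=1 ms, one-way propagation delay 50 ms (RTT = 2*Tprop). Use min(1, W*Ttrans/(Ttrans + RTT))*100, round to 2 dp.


Given: W = 4, Ttrans = 1 ms, RTT = 100 ms (= 2 * Tprop, Tprop = 50 ms)
Cycle time = Ttrans + RTT = 1 + 100 = 101 ms (first packet sent until its ACK returns)
W * Ttrans = 4 * 1 = 4 ms of sending per cycle
W * Ttrans / (Ttrans + RTT) = 4 / 101 = 0.039604
U = min(1, 0.039604) = 0.039604
U% = 3.96%

3.96


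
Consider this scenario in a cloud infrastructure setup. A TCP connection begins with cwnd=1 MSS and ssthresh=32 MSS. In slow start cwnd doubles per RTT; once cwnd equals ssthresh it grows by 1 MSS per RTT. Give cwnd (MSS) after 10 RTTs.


RTT 0: cwnd = 1 MSS (initial)
RTT 1: cwnd = 2 MSS (slow start, doubled)
RTT 2: cwnd = 4 MSS (slow start, doubled)
RTT 3: cwnd = 8 MSS (slow start, doubled)
RTT 4: cwnd = 16 MSS (slow start, doubled)
RTT 5: cwnd = 32 MSS (slow start, doubled)
RTT 6: cwnd = 33 MSS (congestion avoidance, +1)
RTT 7: cwnd = 34 MSS (congestion avoidance, +1)
RTT 8: cwnd = 35 MSS (congestion avoidance, +1)
RTT 9: cwnd = 36 MSS (congestion avoidance, +1)
RTT 10: cwnd = 37 MSS (congestion avoidance, +1)

37


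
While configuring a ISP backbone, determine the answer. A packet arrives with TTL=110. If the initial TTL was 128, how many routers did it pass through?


Given: initial TTL = 128, received TTL = 110
Hops = initial TTL - received TTL
Hops = 128 - 110 = 18

18


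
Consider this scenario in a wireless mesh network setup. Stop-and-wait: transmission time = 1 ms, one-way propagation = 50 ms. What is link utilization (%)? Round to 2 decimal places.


Given: Ttrans = 1 ms, Tprop = 50 ms
RTT = 2 * Tprop = 2 * 50 = 100 ms
U = Ttrans / (Ttrans + RTT)
U = 1 / (1 + 100)
U = 1 / 101 = 0.009901
U% = 0.99%

0.99


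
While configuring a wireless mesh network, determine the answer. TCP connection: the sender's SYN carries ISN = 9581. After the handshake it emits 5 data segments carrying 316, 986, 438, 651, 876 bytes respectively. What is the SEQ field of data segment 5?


The SYN occupies sequence number ISN = 9581, so the first data byte is ISN + 1 = 9582.
SEQ of data segment i = (ISN + 1) + sum of payload sizes of segments 1..i-1.
Segment 1: SEQ = 9582, payload = 316 bytes
Segment 2: SEQ = 9898, payload = 986 bytes
Segment 3: SEQ = 10884, payload = 438 bytes
Segment 4: SEQ = 11322, payload = 651 bytes
Segment 5: SEQ = 11973, payload = 876 bytes
SEQ of segment 5 = 9582 + 316 + 986 + 438 + 651 = 11973

11973


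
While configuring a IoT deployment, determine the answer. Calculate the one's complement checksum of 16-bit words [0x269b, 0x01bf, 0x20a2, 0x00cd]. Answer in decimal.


Given words: [0x269b, 0x01bf, 0x20a2, 0x00cd]
Step 1: Sum all words
Raw sum = 9883 + 447 + 8354 + 205 = 18889
One's complement = ~18889 & 0xFFFF = 46646

46646


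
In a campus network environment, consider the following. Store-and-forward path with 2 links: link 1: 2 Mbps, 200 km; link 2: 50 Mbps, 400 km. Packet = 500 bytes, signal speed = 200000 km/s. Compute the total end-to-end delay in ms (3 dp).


Packet = 500 bytes = 4000 bits. Store-and-forward: sum (t_trans + t_prop) per link.
Link 1: t_trans = 4000/(2*10^6) s = 2.0000 ms; t_prop = 200/200000 s = 1.0000 ms; subtotal = 3.0000 ms
Link 2: t_trans = 4000/(50*10^6) s = 0.0800 ms; t_prop = 400/200000 s = 2.0000 ms; subtotal = 2.0800 ms
End-to-end = 3.0000 + 2.0800 = 5.0800 ms -> 5.080 ms (3 dp)

5.080


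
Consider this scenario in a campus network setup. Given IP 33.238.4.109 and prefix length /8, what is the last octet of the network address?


Given: IP = 33.238.4.109, prefix = /8
Subnet mask = 255.0.0.0
Last octet of IP: 109
Last octet of mask: 0
Network last octet = 109 AND 0 = 0

0


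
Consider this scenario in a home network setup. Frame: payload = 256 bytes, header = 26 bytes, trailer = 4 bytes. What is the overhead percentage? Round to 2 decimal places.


Given: payload = 256 B, header = 26 B, trailer = 4 B
Overhead bytes = header + trailer = 26 + 4 = 30
Total frame = payload + overhead = 256 + 30 = 286
Overhead % = 30 / 286 * 100 = 10.4895% -> 10.49% (2 dp)

10.49


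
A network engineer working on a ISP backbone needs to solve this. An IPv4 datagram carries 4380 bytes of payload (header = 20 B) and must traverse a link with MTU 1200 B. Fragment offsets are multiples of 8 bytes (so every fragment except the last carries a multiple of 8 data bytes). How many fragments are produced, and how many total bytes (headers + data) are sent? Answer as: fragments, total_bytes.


Max data per non-final fragment = floor((MTU - header)/8)*8 = floor((1200 - 20)/8)*8 = floor(1180/8)*8 = 1176 B
Final fragment needs no 8-byte alignment: it can carry up to MTU - header = 1180 B
Non-final fragments needed = ceil((payload - 1180) / 1176) = ceil(3200/1176) = ceil(2.7211) = 3
Number of fragments = 3 + 1 = 4
Fragment sizes (data): 3 * 1176 B + 852 B (last, 852 <= 1180 OK)
Total bytes sent = payload + n_frags * header = 4380 + 4*20 = 4380 + 80 = 4460 B

4, 4460


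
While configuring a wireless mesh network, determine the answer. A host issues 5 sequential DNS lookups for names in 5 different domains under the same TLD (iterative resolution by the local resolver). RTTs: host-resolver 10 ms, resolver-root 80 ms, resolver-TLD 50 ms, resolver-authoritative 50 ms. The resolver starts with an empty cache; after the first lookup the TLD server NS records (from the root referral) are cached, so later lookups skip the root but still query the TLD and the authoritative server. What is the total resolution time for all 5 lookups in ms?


Lookup 1 (cold cache): local + root + TLD + auth = 10 + 80 + 50 + 50 = 190 ms
Lookups 2..5 (TLD NS cached -> skip root; new domain -> still ask TLD and auth): local + TLD + auth = 10 + 50 + 50 = 110 ms each
Remaining 4 lookups: 4 * 110 = 440 ms
Total = 190 + 440 = 630 ms

630


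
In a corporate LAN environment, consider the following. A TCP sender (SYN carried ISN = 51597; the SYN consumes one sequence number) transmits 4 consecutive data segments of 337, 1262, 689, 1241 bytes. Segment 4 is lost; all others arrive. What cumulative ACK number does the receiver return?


SYN uses sequence number 51597; first data byte = ISN + 1 = 51598.
Segment 1: SEQ = 51598, len = 337 B, covers [51598, 51934]
Segment 2: SEQ = 51935, len = 1262 B, covers [51935, 53196]
Segment 3: SEQ = 53197, len = 689 B, covers [53197, 53885]
Segment 4: SEQ = 53886, len = 1241 B, covers [53886, 55126] [LOST]
In-order data received: bytes [51598, 53885] (segments 1..3).
Segment 4 missing -> gap begins at byte 53886.
Cumulative ACK = next expected in-order byte = 51598 + 337 + 1262 + 689 = 53886

53886


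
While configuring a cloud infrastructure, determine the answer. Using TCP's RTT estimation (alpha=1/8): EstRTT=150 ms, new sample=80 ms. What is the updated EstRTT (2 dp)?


Given: EstRTT = 150 ms, SampleRTT = 80 ms, alpha = 1/8
New EstRTT = (1 - alpha) * EstRTT + alpha * SampleRTT
(7/8) * 150 = 131.25
(1/8) * 80 = 10
New EstRTT = 131.25 + 10 = 141.25 ms -> 141.25 ms (2 dp)

141.25


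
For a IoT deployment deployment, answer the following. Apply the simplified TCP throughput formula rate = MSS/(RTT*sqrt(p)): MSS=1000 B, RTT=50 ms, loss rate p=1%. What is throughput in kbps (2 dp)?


Given: MSS = 1000 bytes, RTT = 50 ms, loss = 1%
RTT in seconds = 50 / 1000 = 0.05
Loss rate = 1% = 0.01
sqrt(loss) = sqrt(0.01) = 0.1
Throughput (bytes/s) = 1000 / (0.05 * 0.1) = 200000.0000
Throughput (kbps) = 200000.0000 * 8 / 1000 = 1600.000000 -> 1600.00 kbps (2 dp)

1600.00


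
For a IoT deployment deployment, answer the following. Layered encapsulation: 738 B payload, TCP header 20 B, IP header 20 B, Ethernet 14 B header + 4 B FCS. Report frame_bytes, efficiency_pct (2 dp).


TCP segment = 738 + 20 = 758 B
IP packet = 758 + 20 = 778 B
Ethernet frame = 778 + 14 + 4 = 796 B
Efficiency = app / frame = 738 / 796 = 0.927136 = 92.7136% -> 92.71% (2 dp)

796, 92.71


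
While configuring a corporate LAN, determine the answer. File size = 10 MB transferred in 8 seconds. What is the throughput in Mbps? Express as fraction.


Given: file = 10 MB, time = 8 s
File in Mb = 10 * 8 = 80 Mb
Throughput = 80 / 8 Mbps
Throughput = 10 Mbps

10


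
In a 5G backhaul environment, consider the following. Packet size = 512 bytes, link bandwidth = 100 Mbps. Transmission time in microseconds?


Given: packet = 512 bytes, bandwidth = 100 Mbps
Packet in bits = 512 * 8 = 4096 bits
Bandwidth = 100 * 10^6 = 100000000 bps
Time = 4096 / 100000000 seconds
Time in us = 4096 * 10^6 / 100000000 = 40.96

40.96


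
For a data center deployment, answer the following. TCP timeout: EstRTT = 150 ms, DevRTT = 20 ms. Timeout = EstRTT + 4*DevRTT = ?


Given: EstRTT = 150 ms, DevRTT = 20 ms
Timeout = EstRTT + 4 * DevRTT
4 * DevRTT = 4 * 20 = 80
Timeout = 150 + 80 = 230 ms

230


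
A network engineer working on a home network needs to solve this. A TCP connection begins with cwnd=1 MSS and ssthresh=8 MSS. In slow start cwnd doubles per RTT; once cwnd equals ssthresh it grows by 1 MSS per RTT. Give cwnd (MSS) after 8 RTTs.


RTT 0: cwnd = 1 MSS (initial)
RTT 1: cwnd = 2 MSS (slow start, doubled)
RTT 2: cwnd = 4 MSS (slow start, doubled)
RTT 3: cwnd = 8 MSS (slow start, doubled)
RTT 4: cwnd = 9 MSS (congestion avoidance, +1)
RTT 5: cwnd = 10 MSS (congestion avoidance, +1)
RTT 6: cwnd = 11 MSS (congestion avoidance, +1)
RTT 7: cwnd = 12 MSS (congestion avoidance, +1)
RTT 8: cwnd = 13 MSS (congestion avoidance, +1)

13


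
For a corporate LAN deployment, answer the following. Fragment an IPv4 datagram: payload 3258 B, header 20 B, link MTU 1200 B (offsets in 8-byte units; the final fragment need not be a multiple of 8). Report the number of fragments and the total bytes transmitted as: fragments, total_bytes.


Max data per non-final fragment = floor((MTU - header)/8)*8 = floor((1200 - 20)/8)*8 = floor(1180/8)*8 = 1176 B
Final fragment needs no 8-byte alignment: it can carry up to MTU - header = 1180 B
Non-final fragments needed = ceil((payload - 1180) / 1176) = ceil(2078/1176) = ceil(1.7670) = 2
Number of fragments = 2 + 1 = 3
Fragment sizes (data): 2 * 1176 B + 906 B (last, 906 <= 1180 OK)
Total bytes sent = payload + n_frags * header = 3258 + 3*20 = 3258 + 60 = 3318 B

3, 3318


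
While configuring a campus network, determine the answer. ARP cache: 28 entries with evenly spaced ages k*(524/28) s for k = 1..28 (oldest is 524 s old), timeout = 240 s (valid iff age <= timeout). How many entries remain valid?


Ages are k * 524/28 s for k = 1..28 (spacing = 18.7143 s).
Entry k is valid iff k * 524/28 <= 240 iff k <= 28 * 240 / 524 = 12.8244
n_valid = floor(12.8244) = 12
(n_stale = 28 - 12 = 16)

12


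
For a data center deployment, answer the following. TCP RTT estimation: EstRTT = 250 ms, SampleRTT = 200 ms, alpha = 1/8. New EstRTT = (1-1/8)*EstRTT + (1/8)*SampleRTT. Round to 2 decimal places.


Given: EstRTT = 250 ms, SampleRTT = 200 ms, alpha = 1/8
New EstRTT = (1 - alpha) * EstRTT + alpha * SampleRTT
(7/8) * 250 = 218.75
(1/8) * 200 = 25
New EstRTT = 218.75 + 25 = 243.75 ms -> 243.75 ms (2 dp)

243.75


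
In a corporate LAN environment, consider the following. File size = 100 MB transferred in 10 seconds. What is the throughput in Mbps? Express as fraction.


Given: file = 100 MB, time = 10 s
File in Mb = 100 * 8 = 800 Mb
Throughput = 800 / 10 Mbps
Throughput = 80 Mbps

80


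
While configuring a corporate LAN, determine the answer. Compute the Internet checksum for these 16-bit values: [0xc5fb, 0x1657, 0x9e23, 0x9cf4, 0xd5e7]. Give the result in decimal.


Given words: [0xc5fb, 0x1657, 0x9e23, 0x9cf4, 0xd5e7]
Step 1: Sum all words
Raw sum = 50683 + 5719 + 40483 + 40180 + 54759 = 191824
Step 2: Fold carry: (60752 + 2) = 60754
One's complement = ~60754 & 0xFFFF = 4781

4781


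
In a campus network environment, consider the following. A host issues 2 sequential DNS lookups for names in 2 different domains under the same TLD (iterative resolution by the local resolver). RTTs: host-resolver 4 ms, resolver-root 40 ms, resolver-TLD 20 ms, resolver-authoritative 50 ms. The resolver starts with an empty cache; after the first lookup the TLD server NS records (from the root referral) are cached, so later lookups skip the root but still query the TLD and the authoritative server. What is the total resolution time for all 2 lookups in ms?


Lookup 1 (cold cache): local + root + TLD + auth = 4 + 40 + 20 + 50 = 114 ms
Lookups 2..2 (TLD NS cached -> skip root; new domain -> still ask TLD and auth): local + TLD + auth = 4 + 20 + 50 = 74 ms each
Remaining 1 lookups: 1 * 74 = 74 ms
Total = 114 + 74 = 188 ms

188


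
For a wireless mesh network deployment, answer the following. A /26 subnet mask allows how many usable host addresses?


Given: subnet mask /26
Host bits = 32 - 26 = 6
Total addresses = 2^6 = 64
Usable hosts = 64 - 2 (network + broadcast) = 62

62


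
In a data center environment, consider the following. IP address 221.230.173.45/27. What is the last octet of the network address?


Given: IP = 221.230.173.45, prefix = /27
Subnet mask = 255.255.255.224
Last octet of IP: 45
Last octet of mask: 224
Network last octet = 45 AND 224 = 32

32


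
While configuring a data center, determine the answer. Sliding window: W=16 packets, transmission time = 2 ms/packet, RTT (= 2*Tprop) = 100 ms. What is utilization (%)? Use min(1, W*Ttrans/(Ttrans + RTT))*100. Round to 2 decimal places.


Given: W = 16, Ttrans = 2 ms, RTT = 100 ms (= 2 * Tprop, Tprop = 50 ms)
Cycle time = Ttrans + RTT = 2 + 100 = 102 ms (first packet sent until its ACK returns)
W * Ttrans = 16 * 2 = 32 ms of sending per cycle
W * Ttrans / (Ttrans + RTT) = 32 / 102 = 0.313725
U = min(1, 0.313725) = 0.313725
U% = 31.37%

31.37


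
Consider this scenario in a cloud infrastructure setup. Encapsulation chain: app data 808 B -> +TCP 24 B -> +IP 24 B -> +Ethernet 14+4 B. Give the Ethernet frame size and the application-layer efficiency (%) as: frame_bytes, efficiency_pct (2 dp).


TCP segment = 808 + 24 = 832 B
IP packet = 832 + 24 = 856 B
Ethernet frame = 856 + 14 + 4 = 874 B
Efficiency = app / frame = 808 / 874 = 0.924485 = 92.4485% -> 92.45% (2 dp)

874, 92.45


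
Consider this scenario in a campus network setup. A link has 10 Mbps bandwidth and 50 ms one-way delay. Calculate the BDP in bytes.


Given: bandwidth = 10 Mbps, delay = 50 ms
BDP in bits = 10 * 10^6 * 50 / 1000
BDP in bits = 500000
BDP in bytes = 500000 / 8 = 62500

62500


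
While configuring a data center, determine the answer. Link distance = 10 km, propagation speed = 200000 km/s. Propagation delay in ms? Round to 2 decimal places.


Given: distance = 10 km, speed = 200000 km/s
Delay = distance / speed = 10 / 200000 seconds
Delay in ms = 10 * 1000 / 200000
Delay = 0.0500 ms
Rounded to 2 dp = 0.05 ms

0.05


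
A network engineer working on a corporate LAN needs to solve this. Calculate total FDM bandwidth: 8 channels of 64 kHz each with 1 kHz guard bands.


Given: 8 channels, 64 kHz each, guard = 1 kHz
Channel bandwidth = 8 * 64 = 512 kHz
Guard bands = 7 gaps * 1 kHz = 7 kHz
Total = 512 + 7 = 519 kHz

519


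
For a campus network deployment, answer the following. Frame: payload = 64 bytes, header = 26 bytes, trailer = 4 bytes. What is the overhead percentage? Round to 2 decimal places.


Given: payload = 64 B, header = 26 B, trailer = 4 B
Overhead bytes = header + trailer = 26 + 4 = 30
Total frame = payload + overhead = 64 + 30 = 94
Overhead % = 30 / 94 * 100 = 31.9149% -> 31.91% (2 dp)

31.91


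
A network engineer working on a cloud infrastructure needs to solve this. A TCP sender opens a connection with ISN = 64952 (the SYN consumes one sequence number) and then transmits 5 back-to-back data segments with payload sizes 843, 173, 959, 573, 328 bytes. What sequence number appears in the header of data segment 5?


The SYN occupies sequence number ISN = 64952, so the first data byte is ISN + 1 = 64953.
SEQ of data segment i = (ISN + 1) + sum of payload sizes of segments 1..i-1.
Segment 1: SEQ = 64953, payload = 843 bytes
Segment 2: SEQ = 65796, payload = 173 bytes
Segment 3: SEQ = 65969, payload = 959 bytes
Segment 4: SEQ = 66928, payload = 573 bytes
Segment 5: SEQ = 67501, payload = 328 bytes
SEQ of segment 5 = 64953 + 843 + 173 + 959 + 573 = 67501

67501


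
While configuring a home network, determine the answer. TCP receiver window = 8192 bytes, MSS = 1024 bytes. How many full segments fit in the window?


Given: RWND = 8192 bytes, MSS = 1024 bytes
Full segments = floor(RWND / MSS)
Full segments = floor(8192 / 1024)
Full segments = floor(8.0) = 8

8


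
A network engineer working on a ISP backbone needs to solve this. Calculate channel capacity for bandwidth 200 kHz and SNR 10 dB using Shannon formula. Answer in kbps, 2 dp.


Given: B = 200 kHz, SNR = 10 dB
SNR linear = 10^(10/10) = 10
1 + SNR = 11
log2(11) = 3.4594316186
C = 200 * 1000 * 3.4594316186 = 691886.3237 bps
C = 691.886324 kbps -> 691.89 kbps (2 dp)

691.89


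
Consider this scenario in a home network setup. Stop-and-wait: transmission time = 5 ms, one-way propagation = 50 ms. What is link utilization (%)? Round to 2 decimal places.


Given: Ttrans = 5 ms, Tprop = 50 ms
RTT = 2 * Tprop = 2 * 50 = 100 ms
U = Ttrans / (Ttrans + RTT)
U = 5 / (5 + 100)
U = 5 / 105 = 0.047619
U% = 4.76%

4.76


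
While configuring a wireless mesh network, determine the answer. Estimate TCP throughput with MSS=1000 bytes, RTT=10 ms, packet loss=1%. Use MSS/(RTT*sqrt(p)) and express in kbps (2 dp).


Given: MSS = 1000 bytes, RTT = 10 ms, loss = 1%
RTT in seconds = 10 / 1000 = 0.01
Loss rate = 1% = 0.01
sqrt(loss) = sqrt(0.01) = 0.1
Throughput (bytes/s) = 1000 / (0.01 * 0.1) = 1000000.0000
Throughput (kbps) = 1000000.0000 * 8 / 1000 = 8000.000000 -> 8000.00 kbps (2 dp)

8000.00


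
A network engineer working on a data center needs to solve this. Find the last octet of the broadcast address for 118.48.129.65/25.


Given: IP = 118.48.129.65, prefix = /25
Host bits = 32 - 25 = 7
Network last octet = 65 AND mask = 0
Host part size = 2^7 - 1 = 127
Broadcast last octet = 0 OR 127 = 127

127


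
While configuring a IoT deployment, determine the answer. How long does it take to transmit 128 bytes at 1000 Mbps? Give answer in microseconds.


Given: packet = 128 bytes, bandwidth = 1000 Mbps
Packet in bits = 128 * 8 = 1024 bits
Bandwidth = 1000 * 10^6 = 1000000000 bps
Time = 1024 / 1000000000 seconds
Time in us = 1024 * 10^6 / 1000000000 = 1.024

1.024


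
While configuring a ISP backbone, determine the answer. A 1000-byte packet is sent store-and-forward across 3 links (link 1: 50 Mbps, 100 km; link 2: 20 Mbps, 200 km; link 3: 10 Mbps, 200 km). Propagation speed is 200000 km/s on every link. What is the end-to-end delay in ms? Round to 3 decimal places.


Packet = 1000 bytes = 8000 bits. Store-and-forward: sum (t_trans + t_prop) per link.
Link 1: t_trans = 8000/(50*10^6) s = 0.1600 ms; t_prop = 100/200000 s = 0.5000 ms; subtotal = 0.6600 ms
Link 2: t_trans = 8000/(20*10^6) s = 0.4000 ms; t_prop = 200/200000 s = 1.0000 ms; subtotal = 1.4000 ms
Link 3: t_trans = 8000/(10*10^6) s = 0.8000 ms; t_prop = 200/200000 s = 1.0000 ms; subtotal = 1.8000 ms
End-to-end = 0.6600 + 1.4000 + 1.8000 = 3.8600 ms -> 3.860 ms (3 dp)

3.860


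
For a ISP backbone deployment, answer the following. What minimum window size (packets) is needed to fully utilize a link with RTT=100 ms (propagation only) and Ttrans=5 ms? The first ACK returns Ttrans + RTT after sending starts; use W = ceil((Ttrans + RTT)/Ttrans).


Given: Ttrans = 5 ms, RTT = 100 ms (= 2 * Tprop, Tprop = 50 ms)
Time until first ACK returns = Ttrans + RTT = 5 + 100 = 105 ms
Need W * Ttrans >= Ttrans + RTT  ->  W >= (Ttrans + RTT) / Ttrans
(Ttrans + RTT) / Ttrans = 105 / 5 = 21
W_min = ceil(21) = 21

21


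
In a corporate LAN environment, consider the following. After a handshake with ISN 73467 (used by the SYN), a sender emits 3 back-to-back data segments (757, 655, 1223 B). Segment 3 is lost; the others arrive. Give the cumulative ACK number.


SYN uses sequence number 73467; first data byte = ISN + 1 = 73468.
Segment 1: SEQ = 73468, len = 757 B, covers [73468, 74224]
Segment 2: SEQ = 74225, len = 655 B, covers [74225, 74879]
Segment 3: SEQ = 74880, len = 1223 B, covers [74880, 76102] [LOST]
In-order data received: bytes [73468, 74879] (segments 1..2).
Segment 3 missing -> gap begins at byte 74880.
Cumulative ACK = next expected in-order byte = 73468 + 757 + 655 = 74880

74880


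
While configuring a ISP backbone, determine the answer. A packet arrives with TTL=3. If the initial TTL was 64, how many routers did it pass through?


Given: initial TTL = 64, received TTL = 3
Hops = initial TTL - received TTL
Hops = 64 - 3 = 61

61


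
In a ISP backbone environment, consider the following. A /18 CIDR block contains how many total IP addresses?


Given: CIDR prefix /18
Host bits = 32 - 18 = 14
Total addresses = 2^14 = 16384

16384


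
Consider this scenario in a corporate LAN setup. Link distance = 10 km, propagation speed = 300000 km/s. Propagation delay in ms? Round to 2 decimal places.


Given: distance = 10 km, speed = 300000 km/s
Delay = distance / speed = 10 / 300000 seconds
Delay in ms = 10 * 1000 / 300000
Delay = 0.0333 ms
Rounded to 2 dp = 0.03 ms

0.03


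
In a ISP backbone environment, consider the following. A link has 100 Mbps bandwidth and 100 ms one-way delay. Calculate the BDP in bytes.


Given: bandwidth = 100 Mbps, delay = 100 ms
BDP in bits = 100 * 10^6 * 100 / 1000
BDP in bits = 10000000
BDP in bytes = 10000000 / 8 = 1250000

1250000


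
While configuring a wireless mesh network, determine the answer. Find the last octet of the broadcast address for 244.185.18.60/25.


Given: IP = 244.185.18.60, prefix = /25
Host bits = 32 - 25 = 7
Network last octet = 60 AND mask = 0
Host part size = 2^7 - 1 = 127
Broadcast last octet = 0 OR 127 = 127

127


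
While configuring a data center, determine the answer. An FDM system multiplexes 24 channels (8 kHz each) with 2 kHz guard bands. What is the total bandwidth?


Given: 24 channels, 8 kHz each, guard = 2 kHz
Channel bandwidth = 24 * 8 = 192 kHz
Guard bands = 23 gaps * 2 kHz = 46 kHz
Total = 192 + 46 = 238 kHz

238


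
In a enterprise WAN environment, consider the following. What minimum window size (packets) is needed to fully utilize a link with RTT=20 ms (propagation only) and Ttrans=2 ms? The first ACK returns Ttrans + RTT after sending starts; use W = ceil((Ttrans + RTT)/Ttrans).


Given: Ttrans = 2 ms, RTT = 20 ms (= 2 * Tprop, Tprop = 10 ms)
Time until first ACK returns = Ttrans + RTT = 2 + 20 = 22 ms
Need W * Ttrans >= Ttrans + RTT  ->  W >= (Ttrans + RTT) / Ttrans
(Ttrans + RTT) / Ttrans = 22 / 2 = 11
W_min = ceil(11) = 11

11


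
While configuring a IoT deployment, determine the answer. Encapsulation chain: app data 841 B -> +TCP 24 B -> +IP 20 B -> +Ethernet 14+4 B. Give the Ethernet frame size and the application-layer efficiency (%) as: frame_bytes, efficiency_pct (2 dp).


TCP segment = 841 + 24 = 865 B
IP packet = 865 + 20 = 885 B
Ethernet frame = 885 + 14 + 4 = 903 B
Efficiency = app / frame = 841 / 903 = 0.931340 = 93.1340% -> 93.13% (2 dp)

903, 93.13


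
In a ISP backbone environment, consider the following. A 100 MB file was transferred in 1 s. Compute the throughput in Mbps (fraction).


Given: file = 100 MB, time = 1 s
File in Mb = 100 * 8 = 800 Mb
Throughput = 800 / 1 Mbps
Throughput = 800 Mbps

800


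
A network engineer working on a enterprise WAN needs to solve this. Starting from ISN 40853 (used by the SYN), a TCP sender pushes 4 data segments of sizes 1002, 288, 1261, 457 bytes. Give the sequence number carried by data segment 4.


The SYN occupies sequence number ISN = 40853, so the first data byte is ISN + 1 = 40854.
SEQ of data segment i = (ISN + 1) + sum of payload sizes of segments 1..i-1.
Segment 1: SEQ = 40854, payload = 1002 bytes
Segment 2: SEQ = 41856, payload = 288 bytes
Segment 3: SEQ = 42144, payload = 1261 bytes
Segment 4: SEQ = 43405, payload = 457 bytes
SEQ of segment 4 = 40854 + 1002 + 288 + 1261 = 43405

43405


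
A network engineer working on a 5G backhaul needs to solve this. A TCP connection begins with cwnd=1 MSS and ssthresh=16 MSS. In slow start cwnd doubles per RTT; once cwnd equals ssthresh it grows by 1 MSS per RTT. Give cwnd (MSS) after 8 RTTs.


RTT 0: cwnd = 1 MSS (initial)
RTT 1: cwnd = 2 MSS (slow start, doubled)
RTT 2: cwnd = 4 MSS (slow start, doubled)
RTT 3: cwnd = 8 MSS (slow start, doubled)
RTT 4: cwnd = 16 MSS (slow start, doubled)
RTT 5: cwnd = 17 MSS (congestion avoidance, +1)
RTT 6: cwnd = 18 MSS (congestion avoidance, +1)
RTT 7: cwnd = 19 MSS (congestion avoidance, +1)
RTT 8: cwnd = 20 MSS (congestion avoidance, +1)

20


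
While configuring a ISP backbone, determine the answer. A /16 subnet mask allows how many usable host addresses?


Given: subnet mask /16
Host bits = 32 - 16 = 16
Total addresses = 2^16 = 65536
Usable hosts = 65536 - 2 (network + broadcast) = 65534

65534


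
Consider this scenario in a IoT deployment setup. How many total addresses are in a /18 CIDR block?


Given: CIDR prefix /18
Host bits = 32 - 18 = 14
Total addresses = 2^14 = 16384

16384


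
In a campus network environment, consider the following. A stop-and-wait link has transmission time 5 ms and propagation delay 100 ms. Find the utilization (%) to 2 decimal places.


Given: Ttrans = 5 ms, Tprop = 100 ms
RTT = 2 * Tprop = 2 * 100 = 200 ms
U = Ttrans / (Ttrans + RTT)
U = 5 / (5 + 200)
U = 5 / 205 = 0.02439
U% = 2.44%

2.44


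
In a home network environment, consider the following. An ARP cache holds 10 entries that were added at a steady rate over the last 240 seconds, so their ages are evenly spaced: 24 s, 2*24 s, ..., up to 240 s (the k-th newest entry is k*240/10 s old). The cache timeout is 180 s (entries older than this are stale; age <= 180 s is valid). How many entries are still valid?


Ages are k * 240/10 s for k = 1..10 (spacing = 24.0000 s).
Entry k is valid iff k * 240/10 <= 180 iff k <= 10 * 180 / 240 = 7.5000
n_valid = floor(7.5000) = 7
(n_stale = 10 - 7 = 3)

7


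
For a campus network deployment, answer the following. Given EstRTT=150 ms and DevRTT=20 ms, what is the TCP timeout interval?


Given: EstRTT = 150 ms, DevRTT = 20 ms
Timeout = EstRTT + 4 * DevRTT
4 * DevRTT = 4 * 20 = 80
Timeout = 150 + 80 = 230 ms

230


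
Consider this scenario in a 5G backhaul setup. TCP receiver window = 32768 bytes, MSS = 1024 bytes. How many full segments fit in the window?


Given: RWND = 32768 bytes, MSS = 1024 bytes
Full segments = floor(RWND / MSS)
Full segments = floor(32768 / 1024)
Full segments = floor(32.0) = 32

32


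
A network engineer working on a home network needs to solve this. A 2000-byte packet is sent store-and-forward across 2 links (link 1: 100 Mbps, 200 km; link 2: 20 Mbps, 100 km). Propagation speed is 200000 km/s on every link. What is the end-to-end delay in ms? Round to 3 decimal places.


Packet = 2000 bytes = 16000 bits. Store-and-forward: sum (t_trans + t_prop) per link.
Link 1: t_trans = 16000/(100*10^6) s = 0.1600 ms; t_prop = 200/200000 s = 1.0000 ms; subtotal = 1.1600 ms
Link 2: t_trans = 16000/(20*10^6) s = 0.8000 ms; t_prop = 100/200000 s = 0.5000 ms; subtotal = 1.3000 ms
End-to-end = 1.1600 + 1.3000 = 2.4600 ms -> 2.460 ms (3 dp)

2.460


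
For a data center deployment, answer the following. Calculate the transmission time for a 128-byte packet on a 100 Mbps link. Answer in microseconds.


Given: packet = 128 bytes, bandwidth = 100 Mbps
Packet in bits = 128 * 8 = 1024 bits
Bandwidth = 100 * 10^6 = 100000000 bps
Time = 1024 / 100000000 seconds
Time in us = 1024 * 10^6 / 100000000 = 10.24

10.24


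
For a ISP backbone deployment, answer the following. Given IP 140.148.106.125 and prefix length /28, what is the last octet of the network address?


Given: IP = 140.148.106.125, prefix = /28
Subnet mask = 255.255.255.240
Last octet of IP: 125
Last octet of mask: 240
Network last octet = 125 AND 240 = 112

112


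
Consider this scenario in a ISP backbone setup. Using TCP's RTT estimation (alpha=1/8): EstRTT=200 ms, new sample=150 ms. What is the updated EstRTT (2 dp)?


Given: EstRTT = 200 ms, SampleRTT = 150 ms, alpha = 1/8
New EstRTT = (1 - alpha) * EstRTT + alpha * SampleRTT
(7/8) * 200 = 175
(1/8) * 150 = 18.75
New EstRTT = 175 + 18.75 = 193.75 ms -> 193.75 ms (2 dp)

193.75


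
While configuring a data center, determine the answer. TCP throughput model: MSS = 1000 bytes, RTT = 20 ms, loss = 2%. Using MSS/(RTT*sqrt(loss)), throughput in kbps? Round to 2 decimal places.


Given: MSS = 1000 bytes, RTT = 20 ms, loss = 2%
RTT in seconds = 20 / 1000 = 0.02
Loss rate = 2% = 0.02
sqrt(loss) = sqrt(0.02) = 0.141421356237
Throughput (bytes/s) = 1000 / (0.02 * 0.141421356237) = 353553.3906
Throughput (kbps) = 353553.3906 * 8 / 1000 = 2828.427125 -> 2828.43 kbps (2 dp)

2828.43


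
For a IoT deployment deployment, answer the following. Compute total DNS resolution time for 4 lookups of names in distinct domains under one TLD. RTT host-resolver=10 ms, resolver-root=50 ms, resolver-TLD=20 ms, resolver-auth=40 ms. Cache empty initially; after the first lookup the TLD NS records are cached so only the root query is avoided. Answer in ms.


Lookup 1 (cold cache): local + root + TLD + auth = 10 + 50 + 20 + 40 = 120 ms
Lookups 2..4 (TLD NS cached -> skip root; new domain -> still ask TLD and auth): local + TLD + auth = 10 + 20 + 40 = 70 ms each
Remaining 3 lookups: 3 * 70 = 210 ms
Total = 120 + 210 = 330 ms

330


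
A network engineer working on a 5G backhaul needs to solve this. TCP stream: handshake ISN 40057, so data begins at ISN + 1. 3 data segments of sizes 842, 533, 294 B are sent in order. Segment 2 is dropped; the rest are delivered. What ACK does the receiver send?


SYN uses sequence number 40057; first data byte = ISN + 1 = 40058.
Segment 1: SEQ = 40058, len = 842 B, covers [40058, 40899]
Segment 2: SEQ = 40900, len = 533 B, covers [40900, 41432] [LOST]
Segment 3: SEQ = 41433, len = 294 B, covers [41433, 41726]
In-order data received: bytes [40058, 40899] (segments 1..1).
Segment 2 missing -> gap begins at byte 40900; later segments buffered out of order.
Cumulative ACK = next expected in-order byte = 40058 + 842 = 40900

40900


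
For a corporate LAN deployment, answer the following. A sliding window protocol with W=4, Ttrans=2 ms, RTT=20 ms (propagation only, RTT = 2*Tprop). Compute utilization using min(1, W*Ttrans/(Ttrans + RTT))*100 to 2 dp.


Given: W = 4, Ttrans = 2 ms, RTT = 20 ms (= 2 * Tprop, Tprop = 10 ms)
Cycle time = Ttrans + RTT = 2 + 20 = 22 ms (first packet sent until its ACK returns)
W * Ttrans = 4 * 2 = 8 ms of sending per cycle
W * Ttrans / (Ttrans + RTT) = 8 / 22 = 0.363636
U = min(1, 0.363636) = 0.363636
U% = 36.36%

36.36


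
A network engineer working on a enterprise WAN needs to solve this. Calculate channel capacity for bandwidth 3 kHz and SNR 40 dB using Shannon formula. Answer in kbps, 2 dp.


Given: B = 3 kHz, SNR = 40 dB
SNR linear = 10^(40/10) = 10000
1 + SNR = 10001
log2(10001) = 13.2878566418
C = 3 * 1000 * 13.2878566418 = 39863.5699 bps
C = 39.863570 kbps -> 39.86 kbps (2 dp)

39.86


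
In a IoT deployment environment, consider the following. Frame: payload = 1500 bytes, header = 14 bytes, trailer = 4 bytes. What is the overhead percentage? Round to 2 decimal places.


Given: payload = 1500 B, header = 14 B, trailer = 4 B
Overhead bytes = header + trailer = 14 + 4 = 18
Total frame = payload + overhead = 1500 + 18 = 1518
Overhead % = 18 / 1518 * 100 = 1.1858% -> 1.19% (2 dp)

1.19


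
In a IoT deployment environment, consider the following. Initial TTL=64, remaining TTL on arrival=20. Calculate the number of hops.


Given: initial TTL = 64, received TTL = 20
Hops = initial TTL - received TTL
Hops = 64 - 20 = 44

44


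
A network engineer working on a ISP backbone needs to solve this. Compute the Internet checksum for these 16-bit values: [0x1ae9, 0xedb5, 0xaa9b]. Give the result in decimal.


Given words: [0x1ae9, 0xedb5, 0xaa9b]
Step 1: Sum all words
Raw sum = 6889 + 60853 + 43675 = 111417
Step 2: Fold carry: (45881 + 1) = 45882
One's complement = ~45882 & 0xFFFF = 19653

19653


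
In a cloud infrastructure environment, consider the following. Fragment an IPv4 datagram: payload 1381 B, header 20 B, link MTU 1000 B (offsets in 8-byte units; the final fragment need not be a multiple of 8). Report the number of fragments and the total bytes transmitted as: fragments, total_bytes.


Max data per non-final fragment = floor((MTU - header)/8)*8 = floor((1000 - 20)/8)*8 = floor(980/8)*8 = 976 B
Final fragment needs no 8-byte alignment: it can carry up to MTU - header = 980 B
Non-final fragments needed = ceil((payload - 980) / 976) = ceil(401/976) = ceil(0.4109) = 1
Number of fragments = 1 + 1 = 2
Fragment sizes (data): 1 * 976 B + 405 B (last, 405 <= 980 OK)
Total bytes sent = payload + n_frags * header = 1381 + 2*20 = 1381 + 40 = 1421 B

2, 1421
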